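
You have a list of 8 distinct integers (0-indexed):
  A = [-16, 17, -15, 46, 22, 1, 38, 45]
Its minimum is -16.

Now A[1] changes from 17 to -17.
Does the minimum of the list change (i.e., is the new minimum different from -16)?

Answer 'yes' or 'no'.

Old min = -16
Change: A[1] 17 -> -17
Changed element was NOT the min; min changes only if -17 < -16.
New min = -17; changed? yes

Answer: yes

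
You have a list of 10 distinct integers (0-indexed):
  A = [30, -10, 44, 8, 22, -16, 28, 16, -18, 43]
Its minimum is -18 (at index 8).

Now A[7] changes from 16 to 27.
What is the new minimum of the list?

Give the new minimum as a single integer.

Answer: -18

Derivation:
Old min = -18 (at index 8)
Change: A[7] 16 -> 27
Changed element was NOT the old min.
  New min = min(old_min, new_val) = min(-18, 27) = -18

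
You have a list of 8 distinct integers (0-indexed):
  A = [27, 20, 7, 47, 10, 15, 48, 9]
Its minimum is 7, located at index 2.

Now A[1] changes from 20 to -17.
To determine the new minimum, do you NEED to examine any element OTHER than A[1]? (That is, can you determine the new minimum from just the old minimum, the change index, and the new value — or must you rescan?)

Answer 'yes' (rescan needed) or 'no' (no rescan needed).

Answer: no

Derivation:
Old min = 7 at index 2
Change at index 1: 20 -> -17
Index 1 was NOT the min. New min = min(7, -17). No rescan of other elements needed.
Needs rescan: no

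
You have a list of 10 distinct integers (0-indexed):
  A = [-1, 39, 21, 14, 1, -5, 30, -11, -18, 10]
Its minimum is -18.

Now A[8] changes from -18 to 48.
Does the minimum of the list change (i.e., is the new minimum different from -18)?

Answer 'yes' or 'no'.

Answer: yes

Derivation:
Old min = -18
Change: A[8] -18 -> 48
Changed element was the min; new min must be rechecked.
New min = -11; changed? yes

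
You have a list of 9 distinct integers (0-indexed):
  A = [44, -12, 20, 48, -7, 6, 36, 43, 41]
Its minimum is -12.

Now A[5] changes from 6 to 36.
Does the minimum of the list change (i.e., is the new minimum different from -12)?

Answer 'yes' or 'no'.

Answer: no

Derivation:
Old min = -12
Change: A[5] 6 -> 36
Changed element was NOT the min; min changes only if 36 < -12.
New min = -12; changed? no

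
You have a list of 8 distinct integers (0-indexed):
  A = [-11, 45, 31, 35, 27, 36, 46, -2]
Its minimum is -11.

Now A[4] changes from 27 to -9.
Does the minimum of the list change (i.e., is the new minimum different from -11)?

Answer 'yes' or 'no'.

Answer: no

Derivation:
Old min = -11
Change: A[4] 27 -> -9
Changed element was NOT the min; min changes only if -9 < -11.
New min = -11; changed? no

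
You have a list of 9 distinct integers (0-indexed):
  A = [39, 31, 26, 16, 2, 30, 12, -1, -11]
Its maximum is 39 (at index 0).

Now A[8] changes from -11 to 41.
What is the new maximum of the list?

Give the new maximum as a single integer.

Answer: 41

Derivation:
Old max = 39 (at index 0)
Change: A[8] -11 -> 41
Changed element was NOT the old max.
  New max = max(old_max, new_val) = max(39, 41) = 41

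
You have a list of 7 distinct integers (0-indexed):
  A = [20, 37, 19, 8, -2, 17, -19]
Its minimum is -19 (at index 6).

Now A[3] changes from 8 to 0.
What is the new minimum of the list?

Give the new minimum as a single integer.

Old min = -19 (at index 6)
Change: A[3] 8 -> 0
Changed element was NOT the old min.
  New min = min(old_min, new_val) = min(-19, 0) = -19

Answer: -19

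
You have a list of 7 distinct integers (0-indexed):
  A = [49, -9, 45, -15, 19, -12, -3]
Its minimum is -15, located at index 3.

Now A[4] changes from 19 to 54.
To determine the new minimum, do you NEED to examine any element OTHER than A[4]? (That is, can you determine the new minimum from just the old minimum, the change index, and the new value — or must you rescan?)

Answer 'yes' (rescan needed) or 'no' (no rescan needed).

Answer: no

Derivation:
Old min = -15 at index 3
Change at index 4: 19 -> 54
Index 4 was NOT the min. New min = min(-15, 54). No rescan of other elements needed.
Needs rescan: no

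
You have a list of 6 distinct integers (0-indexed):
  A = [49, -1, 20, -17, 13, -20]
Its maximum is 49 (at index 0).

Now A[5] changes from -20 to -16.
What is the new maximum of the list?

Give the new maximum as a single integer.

Old max = 49 (at index 0)
Change: A[5] -20 -> -16
Changed element was NOT the old max.
  New max = max(old_max, new_val) = max(49, -16) = 49

Answer: 49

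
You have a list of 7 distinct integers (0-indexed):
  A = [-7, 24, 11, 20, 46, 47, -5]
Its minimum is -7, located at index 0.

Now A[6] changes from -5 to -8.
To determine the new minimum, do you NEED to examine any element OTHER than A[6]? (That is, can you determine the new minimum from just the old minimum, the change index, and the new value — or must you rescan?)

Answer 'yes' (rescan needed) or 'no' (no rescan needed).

Answer: no

Derivation:
Old min = -7 at index 0
Change at index 6: -5 -> -8
Index 6 was NOT the min. New min = min(-7, -8). No rescan of other elements needed.
Needs rescan: no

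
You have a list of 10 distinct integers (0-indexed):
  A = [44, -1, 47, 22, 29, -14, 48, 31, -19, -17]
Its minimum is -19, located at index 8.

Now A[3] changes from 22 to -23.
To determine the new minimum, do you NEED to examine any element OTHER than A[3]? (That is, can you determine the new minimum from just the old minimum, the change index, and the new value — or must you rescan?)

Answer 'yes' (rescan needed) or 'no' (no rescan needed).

Answer: no

Derivation:
Old min = -19 at index 8
Change at index 3: 22 -> -23
Index 3 was NOT the min. New min = min(-19, -23). No rescan of other elements needed.
Needs rescan: no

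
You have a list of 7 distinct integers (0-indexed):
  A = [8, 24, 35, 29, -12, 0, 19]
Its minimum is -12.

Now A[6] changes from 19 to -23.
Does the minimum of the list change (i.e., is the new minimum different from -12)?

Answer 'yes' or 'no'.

Answer: yes

Derivation:
Old min = -12
Change: A[6] 19 -> -23
Changed element was NOT the min; min changes only if -23 < -12.
New min = -23; changed? yes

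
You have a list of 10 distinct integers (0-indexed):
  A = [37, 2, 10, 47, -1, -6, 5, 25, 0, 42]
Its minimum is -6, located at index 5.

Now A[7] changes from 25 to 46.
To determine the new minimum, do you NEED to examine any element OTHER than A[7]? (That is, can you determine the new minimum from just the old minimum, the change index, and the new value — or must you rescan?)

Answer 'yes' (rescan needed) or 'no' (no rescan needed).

Answer: no

Derivation:
Old min = -6 at index 5
Change at index 7: 25 -> 46
Index 7 was NOT the min. New min = min(-6, 46). No rescan of other elements needed.
Needs rescan: no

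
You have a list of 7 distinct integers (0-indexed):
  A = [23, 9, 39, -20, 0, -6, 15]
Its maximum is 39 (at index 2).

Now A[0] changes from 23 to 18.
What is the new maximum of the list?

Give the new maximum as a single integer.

Old max = 39 (at index 2)
Change: A[0] 23 -> 18
Changed element was NOT the old max.
  New max = max(old_max, new_val) = max(39, 18) = 39

Answer: 39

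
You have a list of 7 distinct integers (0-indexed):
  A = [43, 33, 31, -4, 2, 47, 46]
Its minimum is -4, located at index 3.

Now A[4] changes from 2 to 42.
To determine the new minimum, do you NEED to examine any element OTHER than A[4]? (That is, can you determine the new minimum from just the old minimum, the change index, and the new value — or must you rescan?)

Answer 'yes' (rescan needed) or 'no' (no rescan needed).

Answer: no

Derivation:
Old min = -4 at index 3
Change at index 4: 2 -> 42
Index 4 was NOT the min. New min = min(-4, 42). No rescan of other elements needed.
Needs rescan: no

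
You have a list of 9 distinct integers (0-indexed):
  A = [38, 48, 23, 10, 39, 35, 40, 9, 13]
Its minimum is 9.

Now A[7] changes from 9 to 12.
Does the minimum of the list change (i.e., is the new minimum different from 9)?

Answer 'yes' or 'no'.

Answer: yes

Derivation:
Old min = 9
Change: A[7] 9 -> 12
Changed element was the min; new min must be rechecked.
New min = 10; changed? yes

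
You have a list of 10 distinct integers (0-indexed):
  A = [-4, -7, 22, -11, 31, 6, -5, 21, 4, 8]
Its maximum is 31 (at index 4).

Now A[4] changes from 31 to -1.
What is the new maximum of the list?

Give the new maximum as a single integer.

Old max = 31 (at index 4)
Change: A[4] 31 -> -1
Changed element WAS the max -> may need rescan.
  Max of remaining elements: 22
  New max = max(-1, 22) = 22

Answer: 22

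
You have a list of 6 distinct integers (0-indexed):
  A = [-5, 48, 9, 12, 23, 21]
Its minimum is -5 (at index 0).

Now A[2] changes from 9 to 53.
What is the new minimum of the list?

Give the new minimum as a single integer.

Old min = -5 (at index 0)
Change: A[2] 9 -> 53
Changed element was NOT the old min.
  New min = min(old_min, new_val) = min(-5, 53) = -5

Answer: -5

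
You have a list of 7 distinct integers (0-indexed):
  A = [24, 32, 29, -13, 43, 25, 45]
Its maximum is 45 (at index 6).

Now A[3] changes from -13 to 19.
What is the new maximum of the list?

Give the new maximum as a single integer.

Old max = 45 (at index 6)
Change: A[3] -13 -> 19
Changed element was NOT the old max.
  New max = max(old_max, new_val) = max(45, 19) = 45

Answer: 45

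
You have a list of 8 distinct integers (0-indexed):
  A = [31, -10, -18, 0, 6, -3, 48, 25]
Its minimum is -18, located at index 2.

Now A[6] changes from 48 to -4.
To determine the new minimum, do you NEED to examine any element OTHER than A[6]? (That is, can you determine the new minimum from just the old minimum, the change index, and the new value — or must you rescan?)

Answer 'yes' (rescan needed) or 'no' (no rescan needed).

Answer: no

Derivation:
Old min = -18 at index 2
Change at index 6: 48 -> -4
Index 6 was NOT the min. New min = min(-18, -4). No rescan of other elements needed.
Needs rescan: no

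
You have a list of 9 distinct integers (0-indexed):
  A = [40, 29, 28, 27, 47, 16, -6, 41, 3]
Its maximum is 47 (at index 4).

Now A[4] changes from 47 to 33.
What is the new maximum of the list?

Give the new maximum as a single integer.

Answer: 41

Derivation:
Old max = 47 (at index 4)
Change: A[4] 47 -> 33
Changed element WAS the max -> may need rescan.
  Max of remaining elements: 41
  New max = max(33, 41) = 41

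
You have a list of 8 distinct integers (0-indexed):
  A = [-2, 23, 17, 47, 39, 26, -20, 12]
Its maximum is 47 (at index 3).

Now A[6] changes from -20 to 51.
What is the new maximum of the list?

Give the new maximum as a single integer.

Answer: 51

Derivation:
Old max = 47 (at index 3)
Change: A[6] -20 -> 51
Changed element was NOT the old max.
  New max = max(old_max, new_val) = max(47, 51) = 51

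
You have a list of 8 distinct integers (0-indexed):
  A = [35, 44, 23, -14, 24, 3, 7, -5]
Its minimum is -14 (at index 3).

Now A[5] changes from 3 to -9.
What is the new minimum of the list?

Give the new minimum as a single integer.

Old min = -14 (at index 3)
Change: A[5] 3 -> -9
Changed element was NOT the old min.
  New min = min(old_min, new_val) = min(-14, -9) = -14

Answer: -14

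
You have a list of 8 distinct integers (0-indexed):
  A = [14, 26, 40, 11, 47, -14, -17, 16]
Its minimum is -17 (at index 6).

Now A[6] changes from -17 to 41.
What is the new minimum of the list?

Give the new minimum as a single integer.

Old min = -17 (at index 6)
Change: A[6] -17 -> 41
Changed element WAS the min. Need to check: is 41 still <= all others?
  Min of remaining elements: -14
  New min = min(41, -14) = -14

Answer: -14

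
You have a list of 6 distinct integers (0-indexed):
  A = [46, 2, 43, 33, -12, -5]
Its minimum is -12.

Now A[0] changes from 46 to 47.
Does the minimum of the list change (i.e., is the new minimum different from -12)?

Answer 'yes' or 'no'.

Answer: no

Derivation:
Old min = -12
Change: A[0] 46 -> 47
Changed element was NOT the min; min changes only if 47 < -12.
New min = -12; changed? no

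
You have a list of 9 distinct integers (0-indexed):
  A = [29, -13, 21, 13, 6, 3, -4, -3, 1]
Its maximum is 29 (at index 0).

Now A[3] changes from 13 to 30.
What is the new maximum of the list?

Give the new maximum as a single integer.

Old max = 29 (at index 0)
Change: A[3] 13 -> 30
Changed element was NOT the old max.
  New max = max(old_max, new_val) = max(29, 30) = 30

Answer: 30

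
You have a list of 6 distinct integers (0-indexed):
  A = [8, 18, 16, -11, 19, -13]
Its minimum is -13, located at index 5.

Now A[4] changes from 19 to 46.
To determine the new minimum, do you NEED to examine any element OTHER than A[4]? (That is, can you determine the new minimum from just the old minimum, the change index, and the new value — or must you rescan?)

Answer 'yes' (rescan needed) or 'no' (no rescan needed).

Old min = -13 at index 5
Change at index 4: 19 -> 46
Index 4 was NOT the min. New min = min(-13, 46). No rescan of other elements needed.
Needs rescan: no

Answer: no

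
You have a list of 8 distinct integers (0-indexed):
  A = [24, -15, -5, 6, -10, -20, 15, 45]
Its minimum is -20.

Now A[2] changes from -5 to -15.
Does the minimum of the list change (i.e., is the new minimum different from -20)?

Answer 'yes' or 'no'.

Answer: no

Derivation:
Old min = -20
Change: A[2] -5 -> -15
Changed element was NOT the min; min changes only if -15 < -20.
New min = -20; changed? no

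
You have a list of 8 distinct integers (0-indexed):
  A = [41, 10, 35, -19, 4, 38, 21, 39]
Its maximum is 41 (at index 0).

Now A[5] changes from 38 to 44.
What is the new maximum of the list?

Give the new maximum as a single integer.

Old max = 41 (at index 0)
Change: A[5] 38 -> 44
Changed element was NOT the old max.
  New max = max(old_max, new_val) = max(41, 44) = 44

Answer: 44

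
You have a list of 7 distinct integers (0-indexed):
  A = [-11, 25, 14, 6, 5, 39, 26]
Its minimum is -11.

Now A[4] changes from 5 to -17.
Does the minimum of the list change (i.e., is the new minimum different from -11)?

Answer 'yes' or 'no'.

Old min = -11
Change: A[4] 5 -> -17
Changed element was NOT the min; min changes only if -17 < -11.
New min = -17; changed? yes

Answer: yes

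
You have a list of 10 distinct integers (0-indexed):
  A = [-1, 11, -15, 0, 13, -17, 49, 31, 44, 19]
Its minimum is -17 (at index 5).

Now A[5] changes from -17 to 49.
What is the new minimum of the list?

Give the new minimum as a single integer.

Answer: -15

Derivation:
Old min = -17 (at index 5)
Change: A[5] -17 -> 49
Changed element WAS the min. Need to check: is 49 still <= all others?
  Min of remaining elements: -15
  New min = min(49, -15) = -15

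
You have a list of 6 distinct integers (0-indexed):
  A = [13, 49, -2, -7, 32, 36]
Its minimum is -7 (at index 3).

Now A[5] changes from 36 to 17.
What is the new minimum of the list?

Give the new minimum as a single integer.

Answer: -7

Derivation:
Old min = -7 (at index 3)
Change: A[5] 36 -> 17
Changed element was NOT the old min.
  New min = min(old_min, new_val) = min(-7, 17) = -7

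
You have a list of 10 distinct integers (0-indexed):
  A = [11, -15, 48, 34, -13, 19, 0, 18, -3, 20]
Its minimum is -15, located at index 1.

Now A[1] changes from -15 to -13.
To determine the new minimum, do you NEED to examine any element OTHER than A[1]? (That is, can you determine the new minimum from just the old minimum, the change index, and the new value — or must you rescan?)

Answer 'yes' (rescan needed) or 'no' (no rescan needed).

Answer: yes

Derivation:
Old min = -15 at index 1
Change at index 1: -15 -> -13
Index 1 WAS the min and new value -13 > old min -15. Must rescan other elements to find the new min.
Needs rescan: yes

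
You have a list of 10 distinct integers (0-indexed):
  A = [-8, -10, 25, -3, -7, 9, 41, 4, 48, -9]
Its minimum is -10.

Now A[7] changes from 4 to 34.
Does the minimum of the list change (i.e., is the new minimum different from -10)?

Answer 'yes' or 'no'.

Old min = -10
Change: A[7] 4 -> 34
Changed element was NOT the min; min changes only if 34 < -10.
New min = -10; changed? no

Answer: no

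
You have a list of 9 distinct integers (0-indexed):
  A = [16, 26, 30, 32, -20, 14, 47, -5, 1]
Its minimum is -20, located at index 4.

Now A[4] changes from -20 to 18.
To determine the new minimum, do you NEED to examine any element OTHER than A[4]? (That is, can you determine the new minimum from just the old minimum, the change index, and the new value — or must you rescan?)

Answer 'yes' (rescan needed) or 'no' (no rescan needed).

Answer: yes

Derivation:
Old min = -20 at index 4
Change at index 4: -20 -> 18
Index 4 WAS the min and new value 18 > old min -20. Must rescan other elements to find the new min.
Needs rescan: yes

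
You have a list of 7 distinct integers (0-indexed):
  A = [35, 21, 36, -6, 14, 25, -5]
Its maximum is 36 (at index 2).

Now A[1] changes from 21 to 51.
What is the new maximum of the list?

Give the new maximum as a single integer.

Old max = 36 (at index 2)
Change: A[1] 21 -> 51
Changed element was NOT the old max.
  New max = max(old_max, new_val) = max(36, 51) = 51

Answer: 51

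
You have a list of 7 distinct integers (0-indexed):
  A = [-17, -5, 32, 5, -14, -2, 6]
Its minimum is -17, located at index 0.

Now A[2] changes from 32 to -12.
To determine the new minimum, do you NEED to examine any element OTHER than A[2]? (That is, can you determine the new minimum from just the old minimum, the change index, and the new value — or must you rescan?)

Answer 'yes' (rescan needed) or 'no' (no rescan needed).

Answer: no

Derivation:
Old min = -17 at index 0
Change at index 2: 32 -> -12
Index 2 was NOT the min. New min = min(-17, -12). No rescan of other elements needed.
Needs rescan: no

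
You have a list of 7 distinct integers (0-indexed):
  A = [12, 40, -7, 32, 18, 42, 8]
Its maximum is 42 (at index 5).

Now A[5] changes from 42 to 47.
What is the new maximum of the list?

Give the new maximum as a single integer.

Answer: 47

Derivation:
Old max = 42 (at index 5)
Change: A[5] 42 -> 47
Changed element WAS the max -> may need rescan.
  Max of remaining elements: 40
  New max = max(47, 40) = 47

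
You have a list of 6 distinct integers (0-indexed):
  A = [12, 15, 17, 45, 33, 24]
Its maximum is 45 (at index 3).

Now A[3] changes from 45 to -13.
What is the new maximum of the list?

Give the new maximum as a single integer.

Old max = 45 (at index 3)
Change: A[3] 45 -> -13
Changed element WAS the max -> may need rescan.
  Max of remaining elements: 33
  New max = max(-13, 33) = 33

Answer: 33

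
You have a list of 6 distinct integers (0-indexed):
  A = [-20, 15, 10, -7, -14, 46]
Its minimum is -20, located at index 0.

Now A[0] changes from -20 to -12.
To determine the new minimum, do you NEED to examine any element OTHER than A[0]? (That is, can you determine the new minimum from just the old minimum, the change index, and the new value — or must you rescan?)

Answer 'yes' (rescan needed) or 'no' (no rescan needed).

Old min = -20 at index 0
Change at index 0: -20 -> -12
Index 0 WAS the min and new value -12 > old min -20. Must rescan other elements to find the new min.
Needs rescan: yes

Answer: yes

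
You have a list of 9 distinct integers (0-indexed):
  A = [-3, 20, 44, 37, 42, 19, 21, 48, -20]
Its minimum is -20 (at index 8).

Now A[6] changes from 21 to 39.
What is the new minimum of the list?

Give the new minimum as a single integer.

Old min = -20 (at index 8)
Change: A[6] 21 -> 39
Changed element was NOT the old min.
  New min = min(old_min, new_val) = min(-20, 39) = -20

Answer: -20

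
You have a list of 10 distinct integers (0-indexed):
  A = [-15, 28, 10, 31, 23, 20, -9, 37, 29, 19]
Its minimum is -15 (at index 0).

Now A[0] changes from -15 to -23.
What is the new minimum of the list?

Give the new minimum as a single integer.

Old min = -15 (at index 0)
Change: A[0] -15 -> -23
Changed element WAS the min. Need to check: is -23 still <= all others?
  Min of remaining elements: -9
  New min = min(-23, -9) = -23

Answer: -23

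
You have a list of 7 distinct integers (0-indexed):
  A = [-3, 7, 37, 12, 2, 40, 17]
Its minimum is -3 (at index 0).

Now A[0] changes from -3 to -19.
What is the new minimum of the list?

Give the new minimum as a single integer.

Old min = -3 (at index 0)
Change: A[0] -3 -> -19
Changed element WAS the min. Need to check: is -19 still <= all others?
  Min of remaining elements: 2
  New min = min(-19, 2) = -19

Answer: -19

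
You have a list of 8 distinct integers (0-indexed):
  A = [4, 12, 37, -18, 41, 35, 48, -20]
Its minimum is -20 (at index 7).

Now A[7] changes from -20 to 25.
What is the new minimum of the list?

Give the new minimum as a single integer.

Old min = -20 (at index 7)
Change: A[7] -20 -> 25
Changed element WAS the min. Need to check: is 25 still <= all others?
  Min of remaining elements: -18
  New min = min(25, -18) = -18

Answer: -18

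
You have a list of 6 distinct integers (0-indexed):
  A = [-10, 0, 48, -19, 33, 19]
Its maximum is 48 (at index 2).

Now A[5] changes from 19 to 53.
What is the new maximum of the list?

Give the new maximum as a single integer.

Old max = 48 (at index 2)
Change: A[5] 19 -> 53
Changed element was NOT the old max.
  New max = max(old_max, new_val) = max(48, 53) = 53

Answer: 53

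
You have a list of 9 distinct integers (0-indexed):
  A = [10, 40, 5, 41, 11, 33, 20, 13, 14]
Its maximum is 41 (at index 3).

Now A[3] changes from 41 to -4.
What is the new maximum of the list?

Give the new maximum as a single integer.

Answer: 40

Derivation:
Old max = 41 (at index 3)
Change: A[3] 41 -> -4
Changed element WAS the max -> may need rescan.
  Max of remaining elements: 40
  New max = max(-4, 40) = 40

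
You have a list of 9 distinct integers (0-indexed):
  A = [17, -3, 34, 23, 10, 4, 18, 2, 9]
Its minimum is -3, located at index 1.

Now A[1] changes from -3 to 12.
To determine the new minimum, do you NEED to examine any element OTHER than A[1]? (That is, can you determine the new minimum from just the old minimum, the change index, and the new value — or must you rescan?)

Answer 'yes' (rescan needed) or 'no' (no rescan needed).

Answer: yes

Derivation:
Old min = -3 at index 1
Change at index 1: -3 -> 12
Index 1 WAS the min and new value 12 > old min -3. Must rescan other elements to find the new min.
Needs rescan: yes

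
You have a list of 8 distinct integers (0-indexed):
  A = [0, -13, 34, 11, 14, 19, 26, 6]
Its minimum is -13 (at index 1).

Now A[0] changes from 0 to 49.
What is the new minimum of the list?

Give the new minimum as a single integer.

Answer: -13

Derivation:
Old min = -13 (at index 1)
Change: A[0] 0 -> 49
Changed element was NOT the old min.
  New min = min(old_min, new_val) = min(-13, 49) = -13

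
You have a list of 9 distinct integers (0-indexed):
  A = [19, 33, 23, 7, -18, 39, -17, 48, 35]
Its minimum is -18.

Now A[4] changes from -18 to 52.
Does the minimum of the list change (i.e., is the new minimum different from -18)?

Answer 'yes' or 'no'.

Old min = -18
Change: A[4] -18 -> 52
Changed element was the min; new min must be rechecked.
New min = -17; changed? yes

Answer: yes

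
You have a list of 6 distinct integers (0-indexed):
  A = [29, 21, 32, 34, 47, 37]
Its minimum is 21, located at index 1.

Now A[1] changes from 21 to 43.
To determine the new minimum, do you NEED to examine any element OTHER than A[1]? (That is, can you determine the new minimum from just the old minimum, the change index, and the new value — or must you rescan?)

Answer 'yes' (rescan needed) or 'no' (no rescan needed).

Answer: yes

Derivation:
Old min = 21 at index 1
Change at index 1: 21 -> 43
Index 1 WAS the min and new value 43 > old min 21. Must rescan other elements to find the new min.
Needs rescan: yes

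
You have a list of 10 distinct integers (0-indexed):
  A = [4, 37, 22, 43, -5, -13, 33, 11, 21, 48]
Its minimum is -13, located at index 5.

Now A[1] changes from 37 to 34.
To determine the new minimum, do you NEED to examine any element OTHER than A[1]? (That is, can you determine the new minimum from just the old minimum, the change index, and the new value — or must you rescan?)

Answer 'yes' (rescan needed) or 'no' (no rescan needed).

Old min = -13 at index 5
Change at index 1: 37 -> 34
Index 1 was NOT the min. New min = min(-13, 34). No rescan of other elements needed.
Needs rescan: no

Answer: no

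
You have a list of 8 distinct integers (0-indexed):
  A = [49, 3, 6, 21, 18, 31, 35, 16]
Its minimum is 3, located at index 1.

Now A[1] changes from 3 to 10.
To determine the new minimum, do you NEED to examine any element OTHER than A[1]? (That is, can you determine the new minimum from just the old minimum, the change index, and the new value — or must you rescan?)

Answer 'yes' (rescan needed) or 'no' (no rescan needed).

Answer: yes

Derivation:
Old min = 3 at index 1
Change at index 1: 3 -> 10
Index 1 WAS the min and new value 10 > old min 3. Must rescan other elements to find the new min.
Needs rescan: yes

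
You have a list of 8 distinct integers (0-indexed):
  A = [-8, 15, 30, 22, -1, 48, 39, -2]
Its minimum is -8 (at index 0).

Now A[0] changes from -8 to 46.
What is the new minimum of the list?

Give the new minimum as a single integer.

Answer: -2

Derivation:
Old min = -8 (at index 0)
Change: A[0] -8 -> 46
Changed element WAS the min. Need to check: is 46 still <= all others?
  Min of remaining elements: -2
  New min = min(46, -2) = -2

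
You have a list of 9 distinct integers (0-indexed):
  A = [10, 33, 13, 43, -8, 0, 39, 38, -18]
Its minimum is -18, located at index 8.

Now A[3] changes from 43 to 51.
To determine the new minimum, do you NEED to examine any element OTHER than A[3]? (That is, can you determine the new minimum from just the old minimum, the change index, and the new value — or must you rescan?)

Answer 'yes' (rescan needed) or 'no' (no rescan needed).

Old min = -18 at index 8
Change at index 3: 43 -> 51
Index 3 was NOT the min. New min = min(-18, 51). No rescan of other elements needed.
Needs rescan: no

Answer: no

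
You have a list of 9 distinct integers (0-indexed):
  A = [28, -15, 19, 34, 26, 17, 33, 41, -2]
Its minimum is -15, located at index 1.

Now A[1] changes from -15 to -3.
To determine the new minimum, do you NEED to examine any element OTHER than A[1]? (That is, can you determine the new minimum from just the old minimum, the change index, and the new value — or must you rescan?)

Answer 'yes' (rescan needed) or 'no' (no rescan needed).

Old min = -15 at index 1
Change at index 1: -15 -> -3
Index 1 WAS the min and new value -3 > old min -15. Must rescan other elements to find the new min.
Needs rescan: yes

Answer: yes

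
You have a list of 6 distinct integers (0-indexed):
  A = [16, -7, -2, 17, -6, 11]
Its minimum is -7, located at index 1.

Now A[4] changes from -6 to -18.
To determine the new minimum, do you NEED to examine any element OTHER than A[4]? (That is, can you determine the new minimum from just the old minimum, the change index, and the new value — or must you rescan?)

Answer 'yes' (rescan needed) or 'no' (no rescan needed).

Old min = -7 at index 1
Change at index 4: -6 -> -18
Index 4 was NOT the min. New min = min(-7, -18). No rescan of other elements needed.
Needs rescan: no

Answer: no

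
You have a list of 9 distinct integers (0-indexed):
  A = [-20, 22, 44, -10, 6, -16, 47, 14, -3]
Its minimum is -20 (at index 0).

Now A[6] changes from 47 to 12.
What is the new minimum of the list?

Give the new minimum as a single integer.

Old min = -20 (at index 0)
Change: A[6] 47 -> 12
Changed element was NOT the old min.
  New min = min(old_min, new_val) = min(-20, 12) = -20

Answer: -20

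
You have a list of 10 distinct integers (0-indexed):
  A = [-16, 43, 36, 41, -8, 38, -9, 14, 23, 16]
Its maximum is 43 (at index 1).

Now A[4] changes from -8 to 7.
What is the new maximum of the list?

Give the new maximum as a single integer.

Old max = 43 (at index 1)
Change: A[4] -8 -> 7
Changed element was NOT the old max.
  New max = max(old_max, new_val) = max(43, 7) = 43

Answer: 43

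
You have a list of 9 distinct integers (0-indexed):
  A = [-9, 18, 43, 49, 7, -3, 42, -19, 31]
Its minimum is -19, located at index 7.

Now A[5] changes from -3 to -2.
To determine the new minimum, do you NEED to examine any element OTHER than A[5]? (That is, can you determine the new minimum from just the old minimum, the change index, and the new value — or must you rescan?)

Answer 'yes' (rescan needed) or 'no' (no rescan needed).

Old min = -19 at index 7
Change at index 5: -3 -> -2
Index 5 was NOT the min. New min = min(-19, -2). No rescan of other elements needed.
Needs rescan: no

Answer: no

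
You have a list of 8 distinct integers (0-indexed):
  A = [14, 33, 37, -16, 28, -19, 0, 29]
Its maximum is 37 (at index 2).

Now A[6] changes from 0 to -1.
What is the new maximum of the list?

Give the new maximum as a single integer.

Answer: 37

Derivation:
Old max = 37 (at index 2)
Change: A[6] 0 -> -1
Changed element was NOT the old max.
  New max = max(old_max, new_val) = max(37, -1) = 37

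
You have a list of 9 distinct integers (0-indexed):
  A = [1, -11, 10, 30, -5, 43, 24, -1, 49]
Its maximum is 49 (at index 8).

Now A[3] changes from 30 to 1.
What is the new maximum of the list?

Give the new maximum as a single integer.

Answer: 49

Derivation:
Old max = 49 (at index 8)
Change: A[3] 30 -> 1
Changed element was NOT the old max.
  New max = max(old_max, new_val) = max(49, 1) = 49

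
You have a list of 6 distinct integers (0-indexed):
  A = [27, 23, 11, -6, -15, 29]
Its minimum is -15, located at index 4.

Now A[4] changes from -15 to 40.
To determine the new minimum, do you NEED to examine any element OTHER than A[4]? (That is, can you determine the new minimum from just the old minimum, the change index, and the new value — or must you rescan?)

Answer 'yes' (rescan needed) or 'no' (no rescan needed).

Old min = -15 at index 4
Change at index 4: -15 -> 40
Index 4 WAS the min and new value 40 > old min -15. Must rescan other elements to find the new min.
Needs rescan: yes

Answer: yes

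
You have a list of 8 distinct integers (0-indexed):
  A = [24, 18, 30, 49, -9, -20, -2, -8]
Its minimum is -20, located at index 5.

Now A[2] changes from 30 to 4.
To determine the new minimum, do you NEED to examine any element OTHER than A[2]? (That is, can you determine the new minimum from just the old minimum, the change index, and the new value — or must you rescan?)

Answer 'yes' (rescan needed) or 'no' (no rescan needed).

Answer: no

Derivation:
Old min = -20 at index 5
Change at index 2: 30 -> 4
Index 2 was NOT the min. New min = min(-20, 4). No rescan of other elements needed.
Needs rescan: no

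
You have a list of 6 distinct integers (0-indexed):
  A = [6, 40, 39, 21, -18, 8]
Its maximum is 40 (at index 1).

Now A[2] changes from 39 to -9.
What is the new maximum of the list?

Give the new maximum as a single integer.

Answer: 40

Derivation:
Old max = 40 (at index 1)
Change: A[2] 39 -> -9
Changed element was NOT the old max.
  New max = max(old_max, new_val) = max(40, -9) = 40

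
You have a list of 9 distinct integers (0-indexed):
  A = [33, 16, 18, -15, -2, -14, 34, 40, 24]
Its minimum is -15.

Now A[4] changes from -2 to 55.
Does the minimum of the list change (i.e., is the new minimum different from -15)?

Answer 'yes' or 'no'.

Old min = -15
Change: A[4] -2 -> 55
Changed element was NOT the min; min changes only if 55 < -15.
New min = -15; changed? no

Answer: no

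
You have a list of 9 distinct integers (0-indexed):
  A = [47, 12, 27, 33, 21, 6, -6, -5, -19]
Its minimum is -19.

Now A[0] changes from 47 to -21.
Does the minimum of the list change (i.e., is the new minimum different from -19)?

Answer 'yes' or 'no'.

Old min = -19
Change: A[0] 47 -> -21
Changed element was NOT the min; min changes only if -21 < -19.
New min = -21; changed? yes

Answer: yes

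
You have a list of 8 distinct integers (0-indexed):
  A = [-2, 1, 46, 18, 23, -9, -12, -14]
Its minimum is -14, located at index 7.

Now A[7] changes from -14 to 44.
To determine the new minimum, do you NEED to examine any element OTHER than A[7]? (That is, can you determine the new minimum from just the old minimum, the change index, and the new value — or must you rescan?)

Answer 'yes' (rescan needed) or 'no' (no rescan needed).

Old min = -14 at index 7
Change at index 7: -14 -> 44
Index 7 WAS the min and new value 44 > old min -14. Must rescan other elements to find the new min.
Needs rescan: yes

Answer: yes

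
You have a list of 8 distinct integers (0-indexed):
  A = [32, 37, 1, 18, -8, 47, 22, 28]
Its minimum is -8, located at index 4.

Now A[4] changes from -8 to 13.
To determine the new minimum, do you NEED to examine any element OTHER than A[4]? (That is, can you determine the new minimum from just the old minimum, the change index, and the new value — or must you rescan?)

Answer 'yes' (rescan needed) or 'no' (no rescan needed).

Old min = -8 at index 4
Change at index 4: -8 -> 13
Index 4 WAS the min and new value 13 > old min -8. Must rescan other elements to find the new min.
Needs rescan: yes

Answer: yes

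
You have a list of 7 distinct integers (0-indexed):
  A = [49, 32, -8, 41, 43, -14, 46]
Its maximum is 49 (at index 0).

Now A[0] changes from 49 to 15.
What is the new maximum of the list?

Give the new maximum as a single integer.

Answer: 46

Derivation:
Old max = 49 (at index 0)
Change: A[0] 49 -> 15
Changed element WAS the max -> may need rescan.
  Max of remaining elements: 46
  New max = max(15, 46) = 46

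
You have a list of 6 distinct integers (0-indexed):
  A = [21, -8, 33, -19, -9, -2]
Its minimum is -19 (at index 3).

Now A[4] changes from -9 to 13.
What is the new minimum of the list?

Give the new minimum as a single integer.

Old min = -19 (at index 3)
Change: A[4] -9 -> 13
Changed element was NOT the old min.
  New min = min(old_min, new_val) = min(-19, 13) = -19

Answer: -19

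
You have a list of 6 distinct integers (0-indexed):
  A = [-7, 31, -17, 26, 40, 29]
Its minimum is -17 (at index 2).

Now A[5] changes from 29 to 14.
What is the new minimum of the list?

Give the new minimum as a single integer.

Answer: -17

Derivation:
Old min = -17 (at index 2)
Change: A[5] 29 -> 14
Changed element was NOT the old min.
  New min = min(old_min, new_val) = min(-17, 14) = -17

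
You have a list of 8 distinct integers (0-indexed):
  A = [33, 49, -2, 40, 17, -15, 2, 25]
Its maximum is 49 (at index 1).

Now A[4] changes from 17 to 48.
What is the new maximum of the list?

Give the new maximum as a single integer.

Answer: 49

Derivation:
Old max = 49 (at index 1)
Change: A[4] 17 -> 48
Changed element was NOT the old max.
  New max = max(old_max, new_val) = max(49, 48) = 49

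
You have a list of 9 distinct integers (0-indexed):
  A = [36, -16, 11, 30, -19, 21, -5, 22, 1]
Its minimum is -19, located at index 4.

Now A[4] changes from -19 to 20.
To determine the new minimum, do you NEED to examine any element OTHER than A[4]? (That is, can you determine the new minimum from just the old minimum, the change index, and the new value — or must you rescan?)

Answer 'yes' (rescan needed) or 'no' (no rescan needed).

Old min = -19 at index 4
Change at index 4: -19 -> 20
Index 4 WAS the min and new value 20 > old min -19. Must rescan other elements to find the new min.
Needs rescan: yes

Answer: yes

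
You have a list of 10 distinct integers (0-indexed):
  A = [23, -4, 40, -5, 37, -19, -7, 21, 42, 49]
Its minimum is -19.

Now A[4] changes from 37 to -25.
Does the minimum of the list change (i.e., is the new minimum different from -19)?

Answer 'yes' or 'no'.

Answer: yes

Derivation:
Old min = -19
Change: A[4] 37 -> -25
Changed element was NOT the min; min changes only if -25 < -19.
New min = -25; changed? yes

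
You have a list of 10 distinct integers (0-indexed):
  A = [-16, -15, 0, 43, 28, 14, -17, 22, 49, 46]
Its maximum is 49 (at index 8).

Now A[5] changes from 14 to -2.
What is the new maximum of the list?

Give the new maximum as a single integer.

Answer: 49

Derivation:
Old max = 49 (at index 8)
Change: A[5] 14 -> -2
Changed element was NOT the old max.
  New max = max(old_max, new_val) = max(49, -2) = 49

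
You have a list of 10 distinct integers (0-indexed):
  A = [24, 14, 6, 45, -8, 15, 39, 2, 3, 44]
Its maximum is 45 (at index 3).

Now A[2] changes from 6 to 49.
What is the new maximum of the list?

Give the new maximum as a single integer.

Answer: 49

Derivation:
Old max = 45 (at index 3)
Change: A[2] 6 -> 49
Changed element was NOT the old max.
  New max = max(old_max, new_val) = max(45, 49) = 49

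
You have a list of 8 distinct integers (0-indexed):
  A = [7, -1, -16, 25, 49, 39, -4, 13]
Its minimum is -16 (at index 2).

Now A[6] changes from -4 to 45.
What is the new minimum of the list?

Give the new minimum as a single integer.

Answer: -16

Derivation:
Old min = -16 (at index 2)
Change: A[6] -4 -> 45
Changed element was NOT the old min.
  New min = min(old_min, new_val) = min(-16, 45) = -16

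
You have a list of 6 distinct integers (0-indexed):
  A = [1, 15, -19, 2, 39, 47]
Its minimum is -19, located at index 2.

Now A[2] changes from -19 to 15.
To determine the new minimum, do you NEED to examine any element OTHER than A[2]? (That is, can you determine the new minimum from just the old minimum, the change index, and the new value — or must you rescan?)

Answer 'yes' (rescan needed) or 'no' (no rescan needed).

Answer: yes

Derivation:
Old min = -19 at index 2
Change at index 2: -19 -> 15
Index 2 WAS the min and new value 15 > old min -19. Must rescan other elements to find the new min.
Needs rescan: yes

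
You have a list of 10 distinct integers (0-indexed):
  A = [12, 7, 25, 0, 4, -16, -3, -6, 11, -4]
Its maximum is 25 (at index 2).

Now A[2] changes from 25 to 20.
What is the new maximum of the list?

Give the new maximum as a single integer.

Answer: 20

Derivation:
Old max = 25 (at index 2)
Change: A[2] 25 -> 20
Changed element WAS the max -> may need rescan.
  Max of remaining elements: 12
  New max = max(20, 12) = 20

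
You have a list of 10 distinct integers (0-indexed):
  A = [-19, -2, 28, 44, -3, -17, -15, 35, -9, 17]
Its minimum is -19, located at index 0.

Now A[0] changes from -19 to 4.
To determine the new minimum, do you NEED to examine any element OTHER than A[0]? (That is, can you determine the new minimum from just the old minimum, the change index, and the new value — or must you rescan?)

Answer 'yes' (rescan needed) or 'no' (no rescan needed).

Old min = -19 at index 0
Change at index 0: -19 -> 4
Index 0 WAS the min and new value 4 > old min -19. Must rescan other elements to find the new min.
Needs rescan: yes

Answer: yes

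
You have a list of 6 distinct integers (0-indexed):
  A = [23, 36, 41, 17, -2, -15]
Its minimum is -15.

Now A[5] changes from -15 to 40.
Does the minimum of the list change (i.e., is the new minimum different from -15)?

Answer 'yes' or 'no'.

Old min = -15
Change: A[5] -15 -> 40
Changed element was the min; new min must be rechecked.
New min = -2; changed? yes

Answer: yes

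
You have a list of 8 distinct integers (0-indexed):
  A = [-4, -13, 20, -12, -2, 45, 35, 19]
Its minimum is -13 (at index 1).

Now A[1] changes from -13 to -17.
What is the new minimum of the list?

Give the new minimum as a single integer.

Old min = -13 (at index 1)
Change: A[1] -13 -> -17
Changed element WAS the min. Need to check: is -17 still <= all others?
  Min of remaining elements: -12
  New min = min(-17, -12) = -17

Answer: -17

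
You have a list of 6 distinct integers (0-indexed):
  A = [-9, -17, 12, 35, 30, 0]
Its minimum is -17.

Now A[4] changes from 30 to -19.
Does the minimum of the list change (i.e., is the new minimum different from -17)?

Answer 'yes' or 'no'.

Answer: yes

Derivation:
Old min = -17
Change: A[4] 30 -> -19
Changed element was NOT the min; min changes only if -19 < -17.
New min = -19; changed? yes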